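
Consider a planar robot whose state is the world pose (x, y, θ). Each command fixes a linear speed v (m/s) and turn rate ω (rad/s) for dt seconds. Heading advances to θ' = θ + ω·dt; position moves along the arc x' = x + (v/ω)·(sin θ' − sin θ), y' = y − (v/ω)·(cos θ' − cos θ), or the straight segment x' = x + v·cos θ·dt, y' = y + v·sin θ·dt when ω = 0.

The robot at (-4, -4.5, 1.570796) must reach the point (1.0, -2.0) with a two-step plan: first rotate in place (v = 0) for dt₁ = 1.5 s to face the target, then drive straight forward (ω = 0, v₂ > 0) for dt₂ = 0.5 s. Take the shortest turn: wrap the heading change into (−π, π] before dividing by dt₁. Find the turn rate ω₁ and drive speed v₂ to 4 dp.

heading to target = atan2(-2−-4.5, 1−-4) = 0.4636
Δθ = wrap(0.4636 − 1.5708) = -1.1071; ω₁ = Δθ/dt₁ = -0.7381
distance = √((1−-4)² + (-2−-4.5)²) = 5.5902; v₂ = distance/dt₂ = 11.1803

ω₁ = -0.7381, v₂ = 11.1803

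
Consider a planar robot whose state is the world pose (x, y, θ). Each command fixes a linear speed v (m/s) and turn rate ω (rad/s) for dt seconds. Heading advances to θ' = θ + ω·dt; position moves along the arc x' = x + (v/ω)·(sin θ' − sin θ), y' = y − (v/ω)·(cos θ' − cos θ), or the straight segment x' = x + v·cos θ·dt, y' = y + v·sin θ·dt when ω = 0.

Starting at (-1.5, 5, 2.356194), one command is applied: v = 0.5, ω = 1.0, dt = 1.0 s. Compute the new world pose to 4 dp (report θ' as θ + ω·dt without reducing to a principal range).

θ' = 2.3562 + 1.0·1.0 = 3.3562
R = v/ω = 0.5/1.0 = 0.5000
x' = -1.5 + 0.5000·(sin 3.3562 − sin 2.3562) = -1.9600
y' = 5 − 0.5000·(cos 3.3562 − cos 2.3562) = 5.1350

(-1.9600, 5.1350, 3.3562)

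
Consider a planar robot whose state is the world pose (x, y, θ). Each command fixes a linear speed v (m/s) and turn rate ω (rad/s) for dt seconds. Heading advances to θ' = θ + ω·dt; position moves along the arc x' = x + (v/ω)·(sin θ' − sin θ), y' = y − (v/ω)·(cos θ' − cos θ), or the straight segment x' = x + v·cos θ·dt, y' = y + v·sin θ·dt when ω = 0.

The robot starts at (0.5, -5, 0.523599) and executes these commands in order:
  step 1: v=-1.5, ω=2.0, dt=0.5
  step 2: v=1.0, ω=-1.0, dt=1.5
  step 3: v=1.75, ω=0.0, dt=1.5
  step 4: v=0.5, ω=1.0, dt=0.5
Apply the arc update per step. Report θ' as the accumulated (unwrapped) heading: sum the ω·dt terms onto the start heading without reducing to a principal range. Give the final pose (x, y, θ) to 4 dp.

(3.9636, -4.5328, 0.5236)

step 1: θ'=1.5236 (R=-0.7500) → pose (0.1258, -5.6141, 1.5236)
step 2: θ'=0.0236 (R=-1.0000) → pose (1.1011, -4.6616, 0.0236)
step 3: θ'=0.0236 (straight) → pose (3.7254, -4.5997, 0.0236)
step 4: θ'=0.5236 (R=0.5000) → pose (3.9636, -4.5328, 0.5236)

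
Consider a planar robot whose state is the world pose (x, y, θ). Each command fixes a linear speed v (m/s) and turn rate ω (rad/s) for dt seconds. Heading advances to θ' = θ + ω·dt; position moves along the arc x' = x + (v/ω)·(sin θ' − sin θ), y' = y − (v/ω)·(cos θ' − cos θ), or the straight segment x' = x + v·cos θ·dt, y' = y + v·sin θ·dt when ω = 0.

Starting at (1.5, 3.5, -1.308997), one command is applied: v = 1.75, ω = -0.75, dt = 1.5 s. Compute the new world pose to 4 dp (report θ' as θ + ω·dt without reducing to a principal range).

(0.7629, 1.1229, -2.4340)

θ' = -1.3090 + -0.75·1.5 = -2.4340
R = v/ω = 1.75/-0.75 = -2.3333
x' = 1.5 + -2.3333·(sin -2.4340 − sin -1.3090) = 0.7629
y' = 3.5 − -2.3333·(cos -2.4340 − cos -1.3090) = 1.1229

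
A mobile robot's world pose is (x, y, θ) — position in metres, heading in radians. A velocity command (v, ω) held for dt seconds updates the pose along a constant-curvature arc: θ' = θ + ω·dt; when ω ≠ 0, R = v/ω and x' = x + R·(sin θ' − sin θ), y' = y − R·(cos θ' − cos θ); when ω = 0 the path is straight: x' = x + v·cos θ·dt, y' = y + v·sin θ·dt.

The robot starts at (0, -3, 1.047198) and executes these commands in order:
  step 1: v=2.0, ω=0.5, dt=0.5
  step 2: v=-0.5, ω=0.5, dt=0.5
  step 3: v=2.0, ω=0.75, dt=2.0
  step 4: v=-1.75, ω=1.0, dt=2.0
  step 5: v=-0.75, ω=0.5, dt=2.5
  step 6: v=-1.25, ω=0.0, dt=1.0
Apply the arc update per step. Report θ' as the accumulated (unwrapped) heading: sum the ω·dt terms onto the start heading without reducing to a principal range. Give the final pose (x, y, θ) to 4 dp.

(-2.9342, 3.6970, 6.2972)

step 1: θ'=1.2972 (R=4.0000) → pose (0.3871, -2.0808, 1.2972)
step 2: θ'=1.5472 (R=-1.0000) → pose (0.3502, -2.3274, 1.5472)
step 3: θ'=3.0472 (R=2.6667) → pose (-2.0644, 0.3903, 3.0472)
step 4: θ'=5.0472 (R=-1.7500) → pose (-0.2466, 2.7076, 5.0472)
step 5: θ'=6.2972 (R=-1.5000) → pose (-1.6843, 3.7145, 6.2972)
step 6: θ'=6.2972 (straight) → pose (-2.9342, 3.6970, 6.2972)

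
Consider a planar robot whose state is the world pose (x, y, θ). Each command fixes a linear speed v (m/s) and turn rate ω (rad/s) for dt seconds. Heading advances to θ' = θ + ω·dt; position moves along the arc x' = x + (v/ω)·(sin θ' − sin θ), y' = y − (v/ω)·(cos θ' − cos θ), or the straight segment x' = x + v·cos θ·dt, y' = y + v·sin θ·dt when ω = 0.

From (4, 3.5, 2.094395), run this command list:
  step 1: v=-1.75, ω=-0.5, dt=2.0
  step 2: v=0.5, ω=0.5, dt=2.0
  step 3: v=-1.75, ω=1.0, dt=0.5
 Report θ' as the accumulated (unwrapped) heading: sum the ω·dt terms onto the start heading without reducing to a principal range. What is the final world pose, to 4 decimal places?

step 1: θ'=1.0944 (R=3.5000) → pose (4.0792, 0.1450, 1.0944)
step 2: θ'=2.0944 (R=1.0000) → pose (4.0566, 1.1035, 2.0944)
step 3: θ'=2.5944 (R=-1.7500) → pose (4.6616, 0.4841, 2.5944)

(4.6616, 0.4841, 2.5944)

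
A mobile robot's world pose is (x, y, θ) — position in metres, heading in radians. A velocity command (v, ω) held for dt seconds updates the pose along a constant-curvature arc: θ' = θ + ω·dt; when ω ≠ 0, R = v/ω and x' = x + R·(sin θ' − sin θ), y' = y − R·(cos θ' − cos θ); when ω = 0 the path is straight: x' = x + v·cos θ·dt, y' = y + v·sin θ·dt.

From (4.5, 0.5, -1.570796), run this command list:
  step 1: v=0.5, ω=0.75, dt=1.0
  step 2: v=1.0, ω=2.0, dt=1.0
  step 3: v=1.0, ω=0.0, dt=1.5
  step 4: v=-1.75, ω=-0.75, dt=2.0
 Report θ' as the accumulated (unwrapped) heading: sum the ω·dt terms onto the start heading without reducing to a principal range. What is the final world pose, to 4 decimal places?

(3.1869, 0.2583, -0.3208)

step 1: θ'=-0.8208 (R=0.6667) → pose (4.6789, 0.0456, -0.8208)
step 2: θ'=1.1792 (R=0.5000) → pose (5.5069, 0.1956, 1.1792)
step 3: θ'=1.1792 (straight) → pose (6.0794, 1.5820, 1.1792)
step 4: θ'=-0.3208 (R=2.3333) → pose (3.1869, 0.2583, -0.3208)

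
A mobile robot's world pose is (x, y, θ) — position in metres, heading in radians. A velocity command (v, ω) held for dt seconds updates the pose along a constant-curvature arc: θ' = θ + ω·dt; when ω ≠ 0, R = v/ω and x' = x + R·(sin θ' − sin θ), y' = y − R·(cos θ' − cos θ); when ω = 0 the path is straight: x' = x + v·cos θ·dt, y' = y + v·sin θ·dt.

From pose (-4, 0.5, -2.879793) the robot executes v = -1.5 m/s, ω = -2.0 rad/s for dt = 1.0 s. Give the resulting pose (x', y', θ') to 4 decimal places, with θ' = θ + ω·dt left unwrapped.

(-3.0664, -0.3494, -4.8798)

θ' = -2.8798 + -2.0·1.0 = -4.8798
R = v/ω = -1.5/-2.0 = 0.7500
x' = -4 + 0.7500·(sin -4.8798 − sin -2.8798) = -3.0664
y' = 0.5 − 0.7500·(cos -4.8798 − cos -2.8798) = -0.3494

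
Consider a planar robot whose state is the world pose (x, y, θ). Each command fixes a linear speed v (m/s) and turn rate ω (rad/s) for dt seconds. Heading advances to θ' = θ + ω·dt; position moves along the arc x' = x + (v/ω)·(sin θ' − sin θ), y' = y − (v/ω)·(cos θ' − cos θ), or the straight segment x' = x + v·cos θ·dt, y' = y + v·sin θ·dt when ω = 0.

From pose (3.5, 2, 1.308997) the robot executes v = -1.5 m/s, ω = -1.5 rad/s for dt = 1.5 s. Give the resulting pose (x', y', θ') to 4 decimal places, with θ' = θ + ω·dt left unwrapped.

(1.7259, 1.6698, -0.9410)

θ' = 1.3090 + -1.5·1.5 = -0.9410
R = v/ω = -1.5/-1.5 = 1.0000
x' = 3.5 + 1.0000·(sin -0.9410 − sin 1.3090) = 1.7259
y' = 2 − 1.0000·(cos -0.9410 − cos 1.3090) = 1.6698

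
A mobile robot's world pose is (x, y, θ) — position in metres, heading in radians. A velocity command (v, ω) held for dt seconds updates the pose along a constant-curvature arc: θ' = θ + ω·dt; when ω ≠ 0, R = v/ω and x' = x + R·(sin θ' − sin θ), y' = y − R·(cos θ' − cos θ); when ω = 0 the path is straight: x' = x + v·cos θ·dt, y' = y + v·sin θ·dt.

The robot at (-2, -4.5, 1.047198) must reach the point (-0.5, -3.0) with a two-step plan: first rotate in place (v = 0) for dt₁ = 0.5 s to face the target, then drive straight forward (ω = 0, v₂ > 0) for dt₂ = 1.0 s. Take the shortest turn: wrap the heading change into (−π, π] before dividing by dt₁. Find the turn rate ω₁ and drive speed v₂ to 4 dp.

ω₁ = -0.5236, v₂ = 2.1213

heading to target = atan2(-3−-4.5, -0.5−-2) = 0.7854
Δθ = wrap(0.7854 − 1.0472) = -0.2618; ω₁ = Δθ/dt₁ = -0.5236
distance = √((-0.5−-2)² + (-3−-4.5)²) = 2.1213; v₂ = distance/dt₂ = 2.1213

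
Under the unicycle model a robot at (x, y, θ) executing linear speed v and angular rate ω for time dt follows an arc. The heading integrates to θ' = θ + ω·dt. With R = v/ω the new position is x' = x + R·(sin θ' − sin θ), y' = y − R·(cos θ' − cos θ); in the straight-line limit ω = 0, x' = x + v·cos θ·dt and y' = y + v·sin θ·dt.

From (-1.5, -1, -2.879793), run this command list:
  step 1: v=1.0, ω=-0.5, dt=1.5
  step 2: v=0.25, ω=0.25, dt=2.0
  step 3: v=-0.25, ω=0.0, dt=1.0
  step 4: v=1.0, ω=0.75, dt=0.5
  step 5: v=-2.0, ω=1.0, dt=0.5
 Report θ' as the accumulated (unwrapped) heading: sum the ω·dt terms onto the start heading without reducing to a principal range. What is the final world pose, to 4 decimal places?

(-2.8781, -0.2248, -2.2548)

step 1: θ'=-3.6298 (R=-2.0000) → pose (-2.9557, -0.8345, -3.6298)
step 2: θ'=-3.1298 (R=1.0000) → pose (-3.4365, -0.7178, -3.1298)
step 3: θ'=-3.1298 (straight) → pose (-3.1866, -0.7148, -3.1298)
step 4: θ'=-2.7548 (R=1.3333) → pose (-3.6738, -0.8132, -2.7548)
step 5: θ'=-2.2548 (R=-2.0000) → pose (-2.8781, -0.2248, -2.2548)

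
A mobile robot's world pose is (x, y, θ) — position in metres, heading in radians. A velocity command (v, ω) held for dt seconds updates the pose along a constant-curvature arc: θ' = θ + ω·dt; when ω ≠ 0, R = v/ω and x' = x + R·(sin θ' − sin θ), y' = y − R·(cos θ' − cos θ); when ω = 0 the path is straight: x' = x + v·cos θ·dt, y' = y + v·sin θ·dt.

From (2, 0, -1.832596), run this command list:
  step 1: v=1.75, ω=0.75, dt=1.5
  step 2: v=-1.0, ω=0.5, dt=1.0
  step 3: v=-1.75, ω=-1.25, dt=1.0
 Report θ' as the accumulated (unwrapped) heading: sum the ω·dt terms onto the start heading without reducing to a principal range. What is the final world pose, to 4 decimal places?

(0.7469, -0.7281, -1.4576)

step 1: θ'=-0.7076 (R=2.3333) → pose (2.7371, -2.3771, -0.7076)
step 2: θ'=-0.2076 (R=-2.0000) → pose (1.8493, -1.9399, -0.2076)
step 3: θ'=-1.4576 (R=1.4000) → pose (0.7469, -0.7281, -1.4576)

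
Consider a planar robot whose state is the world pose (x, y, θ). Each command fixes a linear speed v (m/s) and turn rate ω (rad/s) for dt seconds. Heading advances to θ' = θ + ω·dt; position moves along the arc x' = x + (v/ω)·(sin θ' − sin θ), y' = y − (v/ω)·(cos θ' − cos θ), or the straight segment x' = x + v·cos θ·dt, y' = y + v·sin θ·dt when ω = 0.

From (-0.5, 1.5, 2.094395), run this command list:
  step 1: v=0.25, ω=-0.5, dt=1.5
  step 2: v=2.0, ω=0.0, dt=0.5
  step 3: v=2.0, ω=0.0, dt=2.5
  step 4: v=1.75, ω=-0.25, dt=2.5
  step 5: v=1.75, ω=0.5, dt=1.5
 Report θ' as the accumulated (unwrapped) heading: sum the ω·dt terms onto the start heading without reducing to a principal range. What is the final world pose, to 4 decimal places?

(4.1772, 13.6817, 1.4694)

step 1: θ'=1.3444 (R=-0.5000) → pose (-0.5542, 1.8622, 1.3444)
step 2: θ'=1.3444 (straight) → pose (-0.3298, 2.8367, 1.3444)
step 3: θ'=1.3444 (straight) → pose (0.7926, 7.7091, 1.3444)
step 4: θ'=0.7194 (R=-7.0000) → pose (3.0015, 11.4032, 0.7194)
step 5: θ'=1.4694 (R=3.5000) → pose (4.1772, 13.6817, 1.4694)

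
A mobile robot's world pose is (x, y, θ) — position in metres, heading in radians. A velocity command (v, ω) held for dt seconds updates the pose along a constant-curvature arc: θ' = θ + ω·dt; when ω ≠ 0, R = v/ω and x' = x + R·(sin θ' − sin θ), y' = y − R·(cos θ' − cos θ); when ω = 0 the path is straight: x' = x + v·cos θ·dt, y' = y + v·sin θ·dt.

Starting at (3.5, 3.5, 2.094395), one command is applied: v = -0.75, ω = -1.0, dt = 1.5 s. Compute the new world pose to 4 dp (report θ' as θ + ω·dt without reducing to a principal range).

(3.2705, 2.5036, 0.5944)

θ' = 2.0944 + -1.0·1.5 = 0.5944
R = v/ω = -0.75/-1.0 = 0.7500
x' = 3.5 + 0.7500·(sin 0.5944 − sin 2.0944) = 3.2705
y' = 3.5 − 0.7500·(cos 0.5944 − cos 2.0944) = 2.5036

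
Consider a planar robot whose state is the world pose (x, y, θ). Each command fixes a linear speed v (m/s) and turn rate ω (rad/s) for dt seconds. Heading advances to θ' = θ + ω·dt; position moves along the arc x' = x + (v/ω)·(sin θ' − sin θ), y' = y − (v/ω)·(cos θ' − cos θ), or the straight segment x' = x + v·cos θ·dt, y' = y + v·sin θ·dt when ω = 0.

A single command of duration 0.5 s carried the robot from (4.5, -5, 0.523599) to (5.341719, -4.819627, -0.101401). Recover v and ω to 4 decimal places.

v = 1.7500, ω = -1.2500

Δθ = -0.101401 − 0.523599 = -0.625000
ω = Δθ/dt = -0.625000/0.5 = -1.2500
R = Δx/(sin θ' − sin θ) = -1.4000
v = R·ω = -1.4000·-1.2500 = 1.7500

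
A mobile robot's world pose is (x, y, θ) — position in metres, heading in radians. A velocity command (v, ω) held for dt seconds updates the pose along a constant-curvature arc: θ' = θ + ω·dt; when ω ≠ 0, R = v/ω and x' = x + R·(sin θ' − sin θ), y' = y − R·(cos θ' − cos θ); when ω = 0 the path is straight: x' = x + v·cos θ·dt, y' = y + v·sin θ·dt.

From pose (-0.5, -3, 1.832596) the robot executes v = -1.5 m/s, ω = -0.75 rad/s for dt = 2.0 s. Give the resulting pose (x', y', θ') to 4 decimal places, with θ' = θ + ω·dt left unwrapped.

(-1.7789, -5.4080, 0.3326)

θ' = 1.8326 + -0.75·2.0 = 0.3326
R = v/ω = -1.5/-0.75 = 2.0000
x' = -0.5 + 2.0000·(sin 0.3326 − sin 1.8326) = -1.7789
y' = -3 − 2.0000·(cos 0.3326 − cos 1.8326) = -5.4080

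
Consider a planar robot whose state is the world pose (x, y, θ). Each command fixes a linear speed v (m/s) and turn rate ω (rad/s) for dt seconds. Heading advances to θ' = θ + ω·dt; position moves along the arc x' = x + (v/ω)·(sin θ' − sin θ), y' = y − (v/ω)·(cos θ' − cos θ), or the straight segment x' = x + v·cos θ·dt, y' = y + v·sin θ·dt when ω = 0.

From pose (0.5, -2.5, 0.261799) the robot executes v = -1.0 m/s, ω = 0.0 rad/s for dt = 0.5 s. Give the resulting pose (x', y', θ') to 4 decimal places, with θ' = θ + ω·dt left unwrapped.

(0.0170, -2.6294, 0.2618)

θ' = 0.2618 + 0.0·0.5 = 0.2618
ω = 0 → straight: x' = 0.5 + -1.0·cos(0.2618)·0.5 = 0.0170
y' = -2.5 + -1.0·sin(0.2618)·0.5 = -2.6294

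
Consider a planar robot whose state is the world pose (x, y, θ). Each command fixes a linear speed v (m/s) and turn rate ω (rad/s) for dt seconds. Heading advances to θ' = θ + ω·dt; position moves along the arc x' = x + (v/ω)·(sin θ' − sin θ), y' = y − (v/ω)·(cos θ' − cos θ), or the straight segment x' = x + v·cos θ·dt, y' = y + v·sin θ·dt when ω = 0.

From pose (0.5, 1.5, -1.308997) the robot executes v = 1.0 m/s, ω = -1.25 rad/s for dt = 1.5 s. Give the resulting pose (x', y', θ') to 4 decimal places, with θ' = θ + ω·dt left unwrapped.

θ' = -1.3090 + -1.25·1.5 = -3.1840
R = v/ω = 1.0/-1.25 = -0.8000
x' = 0.5 + -0.8000·(sin -3.1840 − sin -1.3090) = -0.3067
y' = 1.5 − -0.8000·(cos -3.1840 − cos -1.3090) = 0.4937

(-0.3067, 0.4937, -3.1840)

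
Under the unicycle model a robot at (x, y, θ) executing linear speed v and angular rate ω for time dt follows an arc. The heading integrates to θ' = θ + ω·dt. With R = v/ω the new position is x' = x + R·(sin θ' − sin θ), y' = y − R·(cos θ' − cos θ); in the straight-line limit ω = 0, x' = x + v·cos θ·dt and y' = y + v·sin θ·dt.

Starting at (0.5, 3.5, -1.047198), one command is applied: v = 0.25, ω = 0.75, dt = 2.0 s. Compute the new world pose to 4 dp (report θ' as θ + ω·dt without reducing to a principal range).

θ' = -1.0472 + 0.75·2.0 = 0.4528
R = v/ω = 0.25/0.75 = 0.3333
x' = 0.5 + 0.3333·(sin 0.4528 − sin -1.0472) = 0.9345
y' = 3.5 − 0.3333·(cos 0.4528 − cos -1.0472) = 3.3669

(0.9345, 3.3669, 0.4528)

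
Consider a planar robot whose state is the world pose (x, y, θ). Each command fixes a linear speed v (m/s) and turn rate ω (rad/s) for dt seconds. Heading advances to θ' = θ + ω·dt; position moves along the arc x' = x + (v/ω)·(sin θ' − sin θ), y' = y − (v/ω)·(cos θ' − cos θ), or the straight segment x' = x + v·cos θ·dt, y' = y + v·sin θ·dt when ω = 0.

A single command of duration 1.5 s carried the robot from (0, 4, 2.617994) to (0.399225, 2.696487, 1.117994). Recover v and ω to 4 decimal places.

Δθ = 1.117994 − 2.617994 = -1.500000
ω = Δθ/dt = -1.500000/1.5 = -1.0000
R = −Δy/(cos θ' − cos θ) = 1.0000
v = R·ω = 1.0000·-1.0000 = -1.0000

v = -1.0000, ω = -1.0000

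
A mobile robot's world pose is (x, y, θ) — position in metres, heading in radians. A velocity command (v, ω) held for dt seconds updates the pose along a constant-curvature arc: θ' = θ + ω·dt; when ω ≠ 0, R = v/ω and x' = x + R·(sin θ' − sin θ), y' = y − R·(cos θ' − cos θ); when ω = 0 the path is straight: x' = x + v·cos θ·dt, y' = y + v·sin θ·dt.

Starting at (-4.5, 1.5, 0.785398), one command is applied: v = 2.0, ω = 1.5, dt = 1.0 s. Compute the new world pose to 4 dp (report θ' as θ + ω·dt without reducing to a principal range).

(-4.4357, 3.3166, 2.2854)

θ' = 0.7854 + 1.5·1.0 = 2.2854
R = v/ω = 2.0/1.5 = 1.3333
x' = -4.5 + 1.3333·(sin 2.2854 − sin 0.7854) = -4.4357
y' = 1.5 − 1.3333·(cos 2.2854 − cos 0.7854) = 3.3166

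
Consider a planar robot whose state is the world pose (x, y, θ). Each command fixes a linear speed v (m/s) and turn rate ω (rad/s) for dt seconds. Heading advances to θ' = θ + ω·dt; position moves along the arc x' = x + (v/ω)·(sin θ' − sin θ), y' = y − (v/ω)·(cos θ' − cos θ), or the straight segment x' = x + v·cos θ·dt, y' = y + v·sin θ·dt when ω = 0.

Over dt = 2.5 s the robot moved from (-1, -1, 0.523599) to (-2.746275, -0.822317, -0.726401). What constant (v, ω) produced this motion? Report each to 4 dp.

Δθ = -0.726401 − 0.523599 = -1.250000
ω = Δθ/dt = -1.250000/2.5 = -0.5000
R = Δx/(sin θ' − sin θ) = 1.5000
v = R·ω = 1.5000·-0.5000 = -0.7500

v = -0.7500, ω = -0.5000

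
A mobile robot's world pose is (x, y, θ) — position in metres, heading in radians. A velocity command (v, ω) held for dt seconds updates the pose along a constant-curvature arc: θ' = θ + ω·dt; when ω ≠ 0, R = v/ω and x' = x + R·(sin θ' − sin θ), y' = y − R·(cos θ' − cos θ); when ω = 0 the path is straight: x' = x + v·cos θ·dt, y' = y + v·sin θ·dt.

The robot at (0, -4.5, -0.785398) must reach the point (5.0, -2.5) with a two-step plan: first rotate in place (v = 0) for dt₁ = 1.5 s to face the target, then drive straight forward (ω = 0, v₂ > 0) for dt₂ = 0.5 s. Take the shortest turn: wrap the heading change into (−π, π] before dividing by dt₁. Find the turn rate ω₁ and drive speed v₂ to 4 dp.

heading to target = atan2(-2.5−-4.5, 5−0) = 0.3805
Δθ = wrap(0.3805 − -0.7854) = 1.1659; ω₁ = Δθ/dt₁ = 0.7773
distance = √((5−0)² + (-2.5−-4.5)²) = 5.3852; v₂ = distance/dt₂ = 10.7703

ω₁ = 0.7773, v₂ = 10.7703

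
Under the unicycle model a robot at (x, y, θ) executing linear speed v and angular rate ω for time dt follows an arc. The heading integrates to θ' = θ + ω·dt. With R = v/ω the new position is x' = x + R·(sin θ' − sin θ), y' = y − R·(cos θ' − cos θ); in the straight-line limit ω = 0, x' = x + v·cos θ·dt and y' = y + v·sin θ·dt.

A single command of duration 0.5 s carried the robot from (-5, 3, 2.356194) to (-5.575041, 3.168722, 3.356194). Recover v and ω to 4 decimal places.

v = 1.2500, ω = 2.0000

Δθ = 3.356194 − 2.356194 = 1.000000
ω = Δθ/dt = 1.000000/0.5 = 2.0000
R = Δx/(sin θ' − sin θ) = 0.6250
v = R·ω = 0.6250·2.0000 = 1.2500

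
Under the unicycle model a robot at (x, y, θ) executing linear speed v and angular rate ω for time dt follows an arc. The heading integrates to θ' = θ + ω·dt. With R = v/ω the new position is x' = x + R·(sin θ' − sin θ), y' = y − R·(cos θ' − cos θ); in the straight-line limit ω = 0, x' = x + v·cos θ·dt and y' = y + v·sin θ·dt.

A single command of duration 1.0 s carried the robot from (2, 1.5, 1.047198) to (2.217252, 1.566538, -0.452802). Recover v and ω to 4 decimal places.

v = 0.2500, ω = -1.5000

Δθ = -0.452802 − 1.047198 = -1.500000
ω = Δθ/dt = -1.500000/1.0 = -1.5000
R = Δx/(sin θ' − sin θ) = -0.1667
v = R·ω = -0.1667·-1.5000 = 0.2500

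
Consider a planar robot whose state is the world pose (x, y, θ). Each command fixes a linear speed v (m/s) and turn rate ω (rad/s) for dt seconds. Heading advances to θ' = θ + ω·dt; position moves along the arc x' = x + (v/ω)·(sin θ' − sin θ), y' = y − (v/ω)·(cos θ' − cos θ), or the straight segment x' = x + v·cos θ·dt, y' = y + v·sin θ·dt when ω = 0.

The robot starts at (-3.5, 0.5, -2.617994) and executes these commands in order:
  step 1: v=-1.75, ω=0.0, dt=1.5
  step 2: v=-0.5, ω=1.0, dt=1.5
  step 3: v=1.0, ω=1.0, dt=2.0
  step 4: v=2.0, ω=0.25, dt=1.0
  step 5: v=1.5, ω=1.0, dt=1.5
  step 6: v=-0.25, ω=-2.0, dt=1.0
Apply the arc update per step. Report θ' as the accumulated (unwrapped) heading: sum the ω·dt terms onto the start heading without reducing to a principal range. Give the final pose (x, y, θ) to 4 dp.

step 1: θ'=-2.6180 (straight) → pose (-1.2267, 1.8125, -2.6180)
step 2: θ'=-1.1180 (R=-0.5000) → pose (-1.0271, 2.4643, -1.1180)
step 3: θ'=0.8820 (R=1.0000) → pose (0.6442, 2.2661, 0.8820)
step 4: θ'=1.1320 (R=8.0000) → pose (1.7102, 3.9522, 1.1320)
step 5: θ'=2.6320 (R=1.5000) → pose (1.0840, 5.8989, 2.6320)
step 6: θ'=0.6320 (R=0.1250) → pose (1.0969, 5.6889, 0.6320)

(1.0969, 5.6889, 0.6320)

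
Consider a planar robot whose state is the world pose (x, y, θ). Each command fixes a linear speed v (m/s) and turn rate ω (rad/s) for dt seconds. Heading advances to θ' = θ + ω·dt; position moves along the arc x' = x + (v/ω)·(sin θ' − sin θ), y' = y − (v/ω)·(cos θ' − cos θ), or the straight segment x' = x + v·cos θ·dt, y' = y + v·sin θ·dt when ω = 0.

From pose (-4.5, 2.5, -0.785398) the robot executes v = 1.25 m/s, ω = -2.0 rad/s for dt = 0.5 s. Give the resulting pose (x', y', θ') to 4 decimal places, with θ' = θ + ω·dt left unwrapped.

θ' = -0.7854 + -2.0·0.5 = -1.7854
R = v/ω = 1.25/-2.0 = -0.6250
x' = -4.5 + -0.6250·(sin -1.7854 − sin -0.7854) = -4.3313
y' = 2.5 − -0.6250·(cos -1.7854 − cos -0.7854) = 1.9250

(-4.3313, 1.9250, -1.7854)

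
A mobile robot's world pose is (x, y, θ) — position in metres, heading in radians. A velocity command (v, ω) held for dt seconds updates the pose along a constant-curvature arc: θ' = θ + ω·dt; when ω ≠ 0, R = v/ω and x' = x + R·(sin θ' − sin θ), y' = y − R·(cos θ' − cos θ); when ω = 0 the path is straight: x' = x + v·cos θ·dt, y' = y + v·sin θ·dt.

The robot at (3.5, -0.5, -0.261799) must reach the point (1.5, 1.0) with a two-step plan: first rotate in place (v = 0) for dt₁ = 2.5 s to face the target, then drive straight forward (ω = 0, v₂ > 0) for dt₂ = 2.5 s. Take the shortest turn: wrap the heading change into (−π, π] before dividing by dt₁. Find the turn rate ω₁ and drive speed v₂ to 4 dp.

heading to target = atan2(1−-0.5, 1.5−3.5) = 2.4981
Δθ = wrap(2.4981 − -0.2618) = 2.7599; ω₁ = Δθ/dt₁ = 1.1040
distance = √((1.5−3.5)² + (1−-0.5)²) = 2.5000; v₂ = distance/dt₂ = 1.0000

ω₁ = 1.1040, v₂ = 1.0000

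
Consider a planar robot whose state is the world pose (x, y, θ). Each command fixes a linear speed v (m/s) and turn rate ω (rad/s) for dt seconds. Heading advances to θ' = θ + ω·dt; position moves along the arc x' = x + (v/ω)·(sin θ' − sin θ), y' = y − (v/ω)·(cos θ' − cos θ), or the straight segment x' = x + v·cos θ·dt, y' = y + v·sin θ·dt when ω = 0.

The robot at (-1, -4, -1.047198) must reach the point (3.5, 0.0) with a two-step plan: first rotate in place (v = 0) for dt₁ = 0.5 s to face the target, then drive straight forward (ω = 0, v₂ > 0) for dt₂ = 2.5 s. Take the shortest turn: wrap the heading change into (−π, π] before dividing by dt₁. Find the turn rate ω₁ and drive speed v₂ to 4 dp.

heading to target = atan2(0−-4, 3.5−-1) = 0.7266
Δθ = wrap(0.7266 − -1.0472) = 1.7738; ω₁ = Δθ/dt₁ = 3.5477
distance = √((3.5−-1)² + (0−-4)²) = 6.0208; v₂ = distance/dt₂ = 2.4083

ω₁ = 3.5477, v₂ = 2.4083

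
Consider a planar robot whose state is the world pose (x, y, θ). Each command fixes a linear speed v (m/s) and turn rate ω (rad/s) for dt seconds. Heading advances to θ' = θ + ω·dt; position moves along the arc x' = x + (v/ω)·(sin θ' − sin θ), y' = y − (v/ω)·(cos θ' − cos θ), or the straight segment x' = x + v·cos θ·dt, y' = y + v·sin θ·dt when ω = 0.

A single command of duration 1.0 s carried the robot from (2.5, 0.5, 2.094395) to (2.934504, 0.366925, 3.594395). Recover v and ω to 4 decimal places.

Δθ = 3.594395 − 2.094395 = 1.500000
ω = Δθ/dt = 1.500000/1.0 = 1.5000
R = Δx/(sin θ' − sin θ) = -0.3333
v = R·ω = -0.3333·1.5000 = -0.5000

v = -0.5000, ω = 1.5000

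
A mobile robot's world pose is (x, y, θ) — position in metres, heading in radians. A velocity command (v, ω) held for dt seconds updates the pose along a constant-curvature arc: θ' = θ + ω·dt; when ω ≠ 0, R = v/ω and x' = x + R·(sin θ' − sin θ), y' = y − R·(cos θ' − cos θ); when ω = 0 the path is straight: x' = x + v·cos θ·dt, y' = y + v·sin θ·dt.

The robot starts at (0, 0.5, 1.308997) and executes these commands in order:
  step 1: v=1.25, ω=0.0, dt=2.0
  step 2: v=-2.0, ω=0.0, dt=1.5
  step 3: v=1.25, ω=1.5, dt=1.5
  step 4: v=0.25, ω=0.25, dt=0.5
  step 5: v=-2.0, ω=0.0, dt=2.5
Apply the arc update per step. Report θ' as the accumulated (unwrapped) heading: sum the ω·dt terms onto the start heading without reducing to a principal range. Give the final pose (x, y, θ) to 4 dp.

step 1: θ'=1.3090 (straight) → pose (0.6470, 2.9148, 1.3090)
step 2: θ'=1.3090 (straight) → pose (-0.1294, 0.0170, 1.3090)
step 3: θ'=3.5590 (R=0.8333) → pose (-1.2722, 0.9945, 3.5590)
step 4: θ'=3.6840 (R=1.0000) → pose (-1.3830, 0.9368, 3.6840)
step 5: θ'=3.6840 (straight) → pose (2.8994, 3.5178, 3.6840)

(2.8994, 3.5178, 3.6840)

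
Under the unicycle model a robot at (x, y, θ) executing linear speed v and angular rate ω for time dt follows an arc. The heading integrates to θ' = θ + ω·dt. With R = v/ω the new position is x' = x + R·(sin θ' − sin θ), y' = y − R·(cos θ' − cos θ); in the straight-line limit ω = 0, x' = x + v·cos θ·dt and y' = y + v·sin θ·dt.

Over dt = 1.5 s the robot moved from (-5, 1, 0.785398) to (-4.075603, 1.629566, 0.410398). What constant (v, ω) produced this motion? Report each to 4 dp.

Δθ = 0.410398 − 0.785398 = -0.375000
ω = Δθ/dt = -0.375000/1.5 = -0.2500
R = Δx/(sin θ' − sin θ) = -3.0000
v = R·ω = -3.0000·-0.2500 = 0.7500

v = 0.7500, ω = -0.2500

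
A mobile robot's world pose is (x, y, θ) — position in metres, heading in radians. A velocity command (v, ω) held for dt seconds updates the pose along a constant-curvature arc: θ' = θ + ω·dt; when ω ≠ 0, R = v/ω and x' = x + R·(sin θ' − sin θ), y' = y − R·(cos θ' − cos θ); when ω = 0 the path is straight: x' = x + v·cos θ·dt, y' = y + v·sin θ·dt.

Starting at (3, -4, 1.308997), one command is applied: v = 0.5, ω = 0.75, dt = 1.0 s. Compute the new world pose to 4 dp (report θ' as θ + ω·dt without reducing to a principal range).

(2.9448, -3.5148, 2.0590)

θ' = 1.3090 + 0.75·1.0 = 2.0590
R = v/ω = 0.5/0.75 = 0.6667
x' = 3 + 0.6667·(sin 2.0590 − sin 1.3090) = 2.9448
y' = -4 − 0.6667·(cos 2.0590 − cos 1.3090) = -3.5148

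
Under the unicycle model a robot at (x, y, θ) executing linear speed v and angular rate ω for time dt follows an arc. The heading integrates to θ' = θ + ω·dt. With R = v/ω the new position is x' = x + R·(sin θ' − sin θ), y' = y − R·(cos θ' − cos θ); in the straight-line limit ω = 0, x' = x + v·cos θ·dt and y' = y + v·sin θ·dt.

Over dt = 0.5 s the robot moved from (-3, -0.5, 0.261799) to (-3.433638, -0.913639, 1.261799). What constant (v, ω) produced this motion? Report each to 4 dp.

Δθ = 1.261799 − 0.261799 = 1.000000
ω = Δθ/dt = 1.000000/0.5 = 2.0000
R = Δx/(sin θ' − sin θ) = -0.6250
v = R·ω = -0.6250·2.0000 = -1.2500

v = -1.2500, ω = 2.0000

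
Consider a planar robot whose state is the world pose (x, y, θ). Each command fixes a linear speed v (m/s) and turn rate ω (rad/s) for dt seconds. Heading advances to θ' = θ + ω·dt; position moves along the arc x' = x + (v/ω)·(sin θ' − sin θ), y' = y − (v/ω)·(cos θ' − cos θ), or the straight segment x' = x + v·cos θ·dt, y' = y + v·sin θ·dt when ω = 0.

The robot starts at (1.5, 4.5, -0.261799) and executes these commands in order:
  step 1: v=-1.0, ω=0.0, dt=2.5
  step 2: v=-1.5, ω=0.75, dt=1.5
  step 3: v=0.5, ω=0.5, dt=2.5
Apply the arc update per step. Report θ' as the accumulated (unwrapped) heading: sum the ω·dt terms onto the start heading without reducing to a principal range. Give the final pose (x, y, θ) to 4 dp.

(-2.8558, 5.6814, 2.1132)

step 1: θ'=-0.2618 (straight) → pose (-0.9148, 5.1470, -0.2618)
step 2: θ'=0.8632 (R=-2.0000) → pose (-2.9523, 4.5152, 0.8632)
step 3: θ'=2.1132 (R=1.0000) → pose (-2.8558, 5.6814, 2.1132)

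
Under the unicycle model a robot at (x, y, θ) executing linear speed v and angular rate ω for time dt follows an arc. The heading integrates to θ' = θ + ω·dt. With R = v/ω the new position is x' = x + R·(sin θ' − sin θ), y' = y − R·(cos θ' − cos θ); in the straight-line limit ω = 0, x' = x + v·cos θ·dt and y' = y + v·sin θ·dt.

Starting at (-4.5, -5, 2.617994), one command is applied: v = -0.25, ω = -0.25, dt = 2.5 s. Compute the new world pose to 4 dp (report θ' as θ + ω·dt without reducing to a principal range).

θ' = 2.6180 + -0.25·2.5 = 1.9930
R = v/ω = -0.25/-0.25 = 1.0000
x' = -4.5 + 1.0000·(sin 1.9930 − sin 2.6180) = -4.0878
y' = -5 − 1.0000·(cos 1.9930 − cos 2.6180) = -5.4563

(-4.0878, -5.4563, 1.9930)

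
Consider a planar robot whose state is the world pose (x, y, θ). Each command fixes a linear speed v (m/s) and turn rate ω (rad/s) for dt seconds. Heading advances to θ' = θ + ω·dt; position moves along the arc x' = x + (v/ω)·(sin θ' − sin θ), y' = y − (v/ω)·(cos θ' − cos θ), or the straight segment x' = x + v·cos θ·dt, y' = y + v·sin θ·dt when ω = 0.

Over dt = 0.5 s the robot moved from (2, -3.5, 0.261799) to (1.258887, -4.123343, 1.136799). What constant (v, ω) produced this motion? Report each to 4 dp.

Δθ = 1.136799 − 0.261799 = 0.875000
ω = Δθ/dt = 0.875000/0.5 = 1.7500
R = Δx/(sin θ' − sin θ) = -1.1429
v = R·ω = -1.1429·1.7500 = -2.0000

v = -2.0000, ω = 1.7500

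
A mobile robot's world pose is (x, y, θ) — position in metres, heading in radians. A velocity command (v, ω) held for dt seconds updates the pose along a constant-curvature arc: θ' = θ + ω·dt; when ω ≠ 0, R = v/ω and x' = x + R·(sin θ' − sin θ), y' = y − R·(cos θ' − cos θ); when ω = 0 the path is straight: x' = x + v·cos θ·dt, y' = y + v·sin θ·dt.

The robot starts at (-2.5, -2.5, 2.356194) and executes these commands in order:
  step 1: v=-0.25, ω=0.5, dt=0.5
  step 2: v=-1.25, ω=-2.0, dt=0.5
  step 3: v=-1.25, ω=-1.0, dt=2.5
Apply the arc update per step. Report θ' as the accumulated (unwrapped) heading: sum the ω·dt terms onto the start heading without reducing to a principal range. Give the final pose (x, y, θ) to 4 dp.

step 1: θ'=2.6062 (R=-0.5000) → pose (-2.4015, -2.5765, 2.6062)
step 2: θ'=1.6062 (R=0.6250) → pose (-2.0958, -3.0919, 1.6062)
step 3: θ'=-0.8938 (R=1.2500) → pose (-4.3193, -3.9192, -0.8938)

(-4.3193, -3.9192, -0.8938)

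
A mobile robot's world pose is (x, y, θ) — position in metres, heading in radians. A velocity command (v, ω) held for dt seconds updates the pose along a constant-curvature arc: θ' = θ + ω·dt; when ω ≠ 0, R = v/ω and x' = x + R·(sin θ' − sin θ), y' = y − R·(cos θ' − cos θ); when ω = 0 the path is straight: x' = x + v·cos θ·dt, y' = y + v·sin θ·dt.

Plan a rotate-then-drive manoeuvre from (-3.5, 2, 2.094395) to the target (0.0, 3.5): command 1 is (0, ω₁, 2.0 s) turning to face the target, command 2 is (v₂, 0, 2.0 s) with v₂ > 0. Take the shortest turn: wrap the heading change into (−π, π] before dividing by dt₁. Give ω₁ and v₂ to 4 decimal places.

heading to target = atan2(3.5−2, 0−-3.5) = 0.4049
Δθ = wrap(0.4049 − 2.0944) = -1.6895; ω₁ = Δθ/dt₁ = -0.8448
distance = √((0−-3.5)² + (3.5−2)²) = 3.8079; v₂ = distance/dt₂ = 1.9039

ω₁ = -0.8448, v₂ = 1.9039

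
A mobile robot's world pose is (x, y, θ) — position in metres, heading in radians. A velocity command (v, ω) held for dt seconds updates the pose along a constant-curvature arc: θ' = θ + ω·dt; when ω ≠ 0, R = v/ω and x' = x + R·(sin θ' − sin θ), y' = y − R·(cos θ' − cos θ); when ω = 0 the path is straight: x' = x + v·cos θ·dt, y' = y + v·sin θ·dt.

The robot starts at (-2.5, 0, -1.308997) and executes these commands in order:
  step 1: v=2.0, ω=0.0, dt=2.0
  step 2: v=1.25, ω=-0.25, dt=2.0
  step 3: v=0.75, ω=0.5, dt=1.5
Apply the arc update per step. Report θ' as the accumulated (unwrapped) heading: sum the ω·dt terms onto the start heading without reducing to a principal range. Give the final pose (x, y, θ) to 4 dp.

step 1: θ'=-1.3090 (straight) → pose (-1.4647, -3.8637, -1.3090)
step 2: θ'=-1.8090 (R=-5.0000) → pose (-1.4355, -6.3376, -1.8090)
step 3: θ'=-1.0590 (R=1.5000) → pose (-1.2857, -7.4261, -1.0590)

(-1.2857, -7.4261, -1.0590)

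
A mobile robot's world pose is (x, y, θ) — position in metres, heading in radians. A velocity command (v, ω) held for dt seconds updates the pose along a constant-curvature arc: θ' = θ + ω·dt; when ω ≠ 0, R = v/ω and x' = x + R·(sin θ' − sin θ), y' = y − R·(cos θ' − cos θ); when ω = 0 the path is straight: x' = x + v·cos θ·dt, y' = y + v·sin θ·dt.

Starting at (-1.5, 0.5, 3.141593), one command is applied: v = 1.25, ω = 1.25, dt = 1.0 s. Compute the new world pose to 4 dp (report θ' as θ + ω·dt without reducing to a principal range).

(-2.4490, -0.1847, 4.3916)

θ' = 3.1416 + 1.25·1.0 = 4.3916
R = v/ω = 1.25/1.25 = 1.0000
x' = -1.5 + 1.0000·(sin 4.3916 − sin 3.1416) = -2.4490
y' = 0.5 − 1.0000·(cos 4.3916 − cos 3.1416) = -0.1847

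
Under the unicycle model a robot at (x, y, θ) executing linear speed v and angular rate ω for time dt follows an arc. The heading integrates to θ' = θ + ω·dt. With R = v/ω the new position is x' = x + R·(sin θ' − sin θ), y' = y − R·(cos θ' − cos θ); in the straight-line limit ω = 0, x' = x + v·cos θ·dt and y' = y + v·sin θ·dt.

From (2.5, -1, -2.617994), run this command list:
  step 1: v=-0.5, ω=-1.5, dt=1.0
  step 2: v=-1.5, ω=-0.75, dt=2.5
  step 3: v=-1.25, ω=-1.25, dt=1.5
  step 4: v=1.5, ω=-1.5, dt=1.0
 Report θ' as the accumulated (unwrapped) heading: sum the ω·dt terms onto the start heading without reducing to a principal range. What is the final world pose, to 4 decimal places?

step 1: θ'=-4.1180 (R=0.3333) → pose (2.9428, -1.1020, -4.1180)
step 2: θ'=-5.9930 (R=2.0000) → pose (1.8581, -4.1384, -5.9930)
step 3: θ'=-7.8680 (R=1.0000) → pose (0.5721, -3.1662, -7.8680)
step 4: θ'=-9.3680 (R=-1.0000) → pose (-0.3711, -4.1506, -9.3680)

(-0.3711, -4.1506, -9.3680)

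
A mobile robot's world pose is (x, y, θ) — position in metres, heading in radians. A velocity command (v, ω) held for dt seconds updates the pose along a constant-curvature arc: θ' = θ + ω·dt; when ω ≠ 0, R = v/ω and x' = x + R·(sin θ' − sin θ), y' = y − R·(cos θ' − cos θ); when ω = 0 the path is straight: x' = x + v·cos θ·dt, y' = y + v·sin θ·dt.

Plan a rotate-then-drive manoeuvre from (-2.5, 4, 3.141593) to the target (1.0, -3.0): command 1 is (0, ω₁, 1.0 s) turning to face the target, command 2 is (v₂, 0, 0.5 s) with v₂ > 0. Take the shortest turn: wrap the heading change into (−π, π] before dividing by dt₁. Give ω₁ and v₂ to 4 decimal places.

heading to target = atan2(-3−4, 1−-2.5) = -1.1071
Δθ = wrap(-1.1071 − 3.1416) = 2.0344; ω₁ = Δθ/dt₁ = 2.0344
distance = √((1−-2.5)² + (-3−4)²) = 7.8262; v₂ = distance/dt₂ = 15.6525

ω₁ = 2.0344, v₂ = 15.6525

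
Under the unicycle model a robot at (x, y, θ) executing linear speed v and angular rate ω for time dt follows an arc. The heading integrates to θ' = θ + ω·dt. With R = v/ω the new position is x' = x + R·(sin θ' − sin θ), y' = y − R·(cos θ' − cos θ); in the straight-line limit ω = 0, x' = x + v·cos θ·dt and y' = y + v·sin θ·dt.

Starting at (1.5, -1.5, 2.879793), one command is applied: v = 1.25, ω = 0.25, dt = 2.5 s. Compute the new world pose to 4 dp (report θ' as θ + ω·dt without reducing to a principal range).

(-1.5704, -1.6558, 3.5048)

θ' = 2.8798 + 0.25·2.5 = 3.5048
R = v/ω = 1.25/0.25 = 5.0000
x' = 1.5 + 5.0000·(sin 3.5048 − sin 2.8798) = -1.5704
y' = -1.5 − 5.0000·(cos 3.5048 − cos 2.8798) = -1.6558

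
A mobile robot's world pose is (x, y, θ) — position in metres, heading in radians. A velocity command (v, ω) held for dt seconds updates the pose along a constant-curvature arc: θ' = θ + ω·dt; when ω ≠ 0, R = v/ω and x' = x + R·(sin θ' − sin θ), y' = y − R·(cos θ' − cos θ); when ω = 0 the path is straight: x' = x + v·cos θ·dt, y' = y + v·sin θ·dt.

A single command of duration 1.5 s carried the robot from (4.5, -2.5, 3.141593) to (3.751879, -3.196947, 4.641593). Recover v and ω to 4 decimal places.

Δθ = 4.641593 − 3.141593 = 1.500000
ω = Δθ/dt = 1.500000/1.5 = 1.0000
R = Δx/(sin θ' − sin θ) = 0.7500
v = R·ω = 0.7500·1.0000 = 0.7500

v = 0.7500, ω = 1.0000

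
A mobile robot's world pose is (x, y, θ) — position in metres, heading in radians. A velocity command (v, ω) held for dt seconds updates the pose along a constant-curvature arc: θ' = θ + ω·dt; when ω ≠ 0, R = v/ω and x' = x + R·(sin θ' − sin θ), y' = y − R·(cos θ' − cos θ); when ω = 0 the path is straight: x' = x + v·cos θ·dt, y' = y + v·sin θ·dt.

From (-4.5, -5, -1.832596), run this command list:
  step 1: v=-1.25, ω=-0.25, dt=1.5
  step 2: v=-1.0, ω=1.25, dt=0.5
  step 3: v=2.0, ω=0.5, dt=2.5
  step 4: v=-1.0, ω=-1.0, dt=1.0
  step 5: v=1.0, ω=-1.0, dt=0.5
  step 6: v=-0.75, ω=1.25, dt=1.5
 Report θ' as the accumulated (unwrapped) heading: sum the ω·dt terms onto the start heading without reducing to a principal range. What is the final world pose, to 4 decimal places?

(-2.0960, -5.7135, 0.0424)

step 1: θ'=-2.2076 (R=5.0000) → pose (-3.6904, -3.3210, -2.2076)
step 2: θ'=-1.5826 (R=-0.8000) → pose (-3.5336, -2.8547, -1.5826)
step 3: θ'=-0.3326 (R=4.0000) → pose (-0.8399, -6.6827, -0.3326)
step 4: θ'=-1.3326 (R=1.0000) → pose (-1.4852, -5.9735, -1.3326)
step 5: θ'=-1.8326 (R=-1.0000) → pose (-1.4910, -6.4682, -1.8326)
step 6: θ'=0.0424 (R=-0.6000) → pose (-2.0960, -5.7135, 0.0424)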